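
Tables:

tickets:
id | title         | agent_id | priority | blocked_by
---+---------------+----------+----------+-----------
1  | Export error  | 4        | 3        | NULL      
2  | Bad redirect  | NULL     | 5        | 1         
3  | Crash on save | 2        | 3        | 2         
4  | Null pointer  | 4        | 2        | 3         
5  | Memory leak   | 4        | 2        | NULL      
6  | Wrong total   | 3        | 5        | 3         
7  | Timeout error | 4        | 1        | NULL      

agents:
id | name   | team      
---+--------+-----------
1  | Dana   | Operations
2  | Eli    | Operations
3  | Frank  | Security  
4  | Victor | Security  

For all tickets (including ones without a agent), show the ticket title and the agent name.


LEFT JOIN keeps every row from tickets (the left table); where agent_id has no match in agents, the agent columns become NULL. Walk through each ticket:
  - ticket 1 (Export error): agent_id=4 -> matches Victor
  - ticket 2 (Bad redirect): agent_id=NULL, no match -> kept with NULL
  - ticket 3 (Crash on save): agent_id=2 -> matches Eli
  - ticket 4 (Null pointer): agent_id=4 -> matches Victor
  - ticket 5 (Memory leak): agent_id=4 -> matches Victor
  - ticket 6 (Wrong total): agent_id=3 -> matches Frank
  - ticket 7 (Timeout error): agent_id=4 -> matches Victor
All 7 rows appear; 1 has NULL agent.

SQL:
SELECT a.title, b.name AS agent
FROM tickets a
LEFT JOIN agents b ON a.agent_id = b.id

Result:
title         | agent 
--------------+-------
Export error  | Victor
Bad redirect  | NULL  
Crash on save | Eli   
Null pointer  | Victor
Memory leak   | Victor
Wrong total   | Frank 
Timeout error | Victor


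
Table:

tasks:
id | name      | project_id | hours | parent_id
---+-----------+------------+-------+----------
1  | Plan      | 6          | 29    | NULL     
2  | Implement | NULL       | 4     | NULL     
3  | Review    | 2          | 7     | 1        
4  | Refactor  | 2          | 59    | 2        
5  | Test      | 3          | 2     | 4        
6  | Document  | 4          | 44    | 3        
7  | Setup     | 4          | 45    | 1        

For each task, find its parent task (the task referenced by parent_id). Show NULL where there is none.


This is a self-join: tasks is joined to a second copy of itself, matching each row's parent_id to another row's id. Use LEFT JOIN so rows with parent_id=NULL are kept.
  - task 1 (Plan): parent_id=NULL -> NULL
  - task 2 (Implement): parent_id=NULL -> NULL
  - task 3 (Review): parent_id=1 -> Plan
  - task 4 (Refactor): parent_id=2 -> Implement
  - task 5 (Test): parent_id=4 -> Refactor
  - task 6 (Document): parent_id=3 -> Review
  - task 7 (Setup): parent_id=1 -> Plan

SQL:
SELECT a.name AS item, b.name AS parent
FROM tasks a
LEFT JOIN tasks b ON a.parent_id = b.id

Result:
item      | parent   
----------+----------
Plan      | NULL     
Implement | NULL     
Review    | Plan     
Refactor  | Implement
Test      | Refactor 
Document  | Review   
Setup     | Plan     


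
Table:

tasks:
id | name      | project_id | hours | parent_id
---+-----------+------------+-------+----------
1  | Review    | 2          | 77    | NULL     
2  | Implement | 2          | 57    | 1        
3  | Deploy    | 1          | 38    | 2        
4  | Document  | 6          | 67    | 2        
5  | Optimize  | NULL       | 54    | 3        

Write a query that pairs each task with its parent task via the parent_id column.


This is a self-join: tasks is joined to a second copy of itself, matching each row's parent_id to another row's id. Use LEFT JOIN so rows with parent_id=NULL are kept.
  - task 1 (Review): parent_id=NULL -> NULL
  - task 2 (Implement): parent_id=1 -> Review
  - task 3 (Deploy): parent_id=2 -> Implement
  - task 4 (Document): parent_id=2 -> Implement
  - task 5 (Optimize): parent_id=3 -> Deploy

SQL:
SELECT a.name AS item, b.name AS parent
FROM tasks a
LEFT JOIN tasks b ON a.parent_id = b.id

Result:
item      | parent   
----------+----------
Review    | NULL     
Implement | Review   
Deploy    | Implement
Document  | Implement
Optimize  | Deploy   


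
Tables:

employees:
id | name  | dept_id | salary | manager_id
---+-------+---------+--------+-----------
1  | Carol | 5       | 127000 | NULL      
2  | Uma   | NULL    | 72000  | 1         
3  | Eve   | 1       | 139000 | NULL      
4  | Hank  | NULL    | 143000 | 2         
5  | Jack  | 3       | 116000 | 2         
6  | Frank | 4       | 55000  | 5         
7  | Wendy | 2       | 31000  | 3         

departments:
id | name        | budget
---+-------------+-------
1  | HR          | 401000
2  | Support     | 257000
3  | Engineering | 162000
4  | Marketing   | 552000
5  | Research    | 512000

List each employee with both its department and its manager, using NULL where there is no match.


Two LEFT JOINs from the same base table employees: one to departments via dept_id, one to employees itself via manager_id. Both are LEFT so every employee is preserved.
Match against departments:
  - employee 1 (Carol): dept_id=5 -> matches Research
  - employee 2 (Uma): dept_id=NULL, no match -> kept with NULL
  - employee 3 (Eve): dept_id=1 -> matches HR
  - employee 4 (Hank): dept_id=NULL, no match -> kept with NULL
  - employee 5 (Jack): dept_id=3 -> matches Engineering
  - employee 6 (Frank): dept_id=4 -> matches Marketing
  - employee 7 (Wendy): dept_id=2 -> matches Support
Match against employees (self):
  - employee 1 (Carol): manager_id=NULL -> NULL
  - employee 2 (Uma): manager_id=1 -> Carol
  - employee 3 (Eve): manager_id=NULL -> NULL
  - employee 4 (Hank): manager_id=2 -> Uma
  - employee 5 (Jack): manager_id=2 -> Uma
  - employee 6 (Frank): manager_id=5 -> Jack
  - employee 7 (Wendy): manager_id=3 -> Eve

SQL:
SELECT a.name, b.name AS department, c.name AS manager
FROM employees a
LEFT JOIN departments b ON a.dept_id = b.id
LEFT JOIN employees c ON a.manager_id = c.id

Result:
name  | department  | manager
------+-------------+--------
Carol | Research    | NULL   
Uma   | NULL        | Carol  
Eve   | HR          | NULL   
Hank  | NULL        | Uma    
Jack  | Engineering | Uma    
Frank | Marketing   | Jack   
Wendy | Support     | Eve    


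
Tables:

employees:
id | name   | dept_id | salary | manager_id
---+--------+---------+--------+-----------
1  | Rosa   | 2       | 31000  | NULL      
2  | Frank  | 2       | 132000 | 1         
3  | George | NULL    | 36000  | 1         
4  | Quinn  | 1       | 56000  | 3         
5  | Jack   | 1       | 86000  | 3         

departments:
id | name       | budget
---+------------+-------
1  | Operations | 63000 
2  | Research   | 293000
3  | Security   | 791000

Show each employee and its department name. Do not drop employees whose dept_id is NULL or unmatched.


LEFT JOIN keeps every row from employees (the left table); where dept_id has no match in departments, the department columns become NULL. Walk through each employee:
  - employee 1 (Rosa): dept_id=2 -> matches Research
  - employee 2 (Frank): dept_id=2 -> matches Research
  - employee 3 (George): dept_id=NULL, no match -> kept with NULL
  - employee 4 (Quinn): dept_id=1 -> matches Operations
  - employee 5 (Jack): dept_id=1 -> matches Operations
All 5 rows appear; 1 has NULL department.

SQL:
SELECT a.name, b.name AS department
FROM employees a
LEFT JOIN departments b ON a.dept_id = b.id

Result:
name   | department
-------+-----------
Rosa   | Research  
Frank  | Research  
George | NULL      
Quinn  | Operations
Jack   | Operations


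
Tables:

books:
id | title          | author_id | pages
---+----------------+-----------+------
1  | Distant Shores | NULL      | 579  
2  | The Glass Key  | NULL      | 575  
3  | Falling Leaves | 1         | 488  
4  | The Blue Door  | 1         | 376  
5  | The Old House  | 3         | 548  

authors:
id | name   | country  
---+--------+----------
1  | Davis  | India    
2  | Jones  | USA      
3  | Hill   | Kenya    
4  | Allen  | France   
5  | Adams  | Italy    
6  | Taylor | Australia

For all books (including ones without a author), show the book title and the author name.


LEFT JOIN keeps every row from books (the left table); where author_id has no match in authors, the author columns become NULL. Walk through each book:
  - book 1 (Distant Shores): author_id=NULL, no match -> kept with NULL
  - book 2 (The Glass Key): author_id=NULL, no match -> kept with NULL
  - book 3 (Falling Leaves): author_id=1 -> matches Davis
  - book 4 (The Blue Door): author_id=1 -> matches Davis
  - book 5 (The Old House): author_id=3 -> matches Hill
All 5 rows appear; 2 have NULL author.

SQL:
SELECT a.title, b.name AS author
FROM books a
LEFT JOIN authors b ON a.author_id = b.id

Result:
title          | author
---------------+-------
Distant Shores | NULL  
The Glass Key  | NULL  
Falling Leaves | Davis 
The Blue Door  | Davis 
The Old House  | Hill  


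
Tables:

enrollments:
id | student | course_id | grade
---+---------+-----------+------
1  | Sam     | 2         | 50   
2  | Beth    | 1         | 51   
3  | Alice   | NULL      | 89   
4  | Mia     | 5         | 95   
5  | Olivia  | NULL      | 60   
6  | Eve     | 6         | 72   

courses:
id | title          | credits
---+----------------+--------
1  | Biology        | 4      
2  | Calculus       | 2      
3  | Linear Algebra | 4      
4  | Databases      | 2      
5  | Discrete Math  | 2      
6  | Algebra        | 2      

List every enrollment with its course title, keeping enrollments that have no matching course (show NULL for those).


LEFT JOIN keeps every row from enrollments (the left table); where course_id has no match in courses, the course columns become NULL. Walk through each enrollment:
  - enrollment 1 (Sam): course_id=2 -> matches Calculus
  - enrollment 2 (Beth): course_id=1 -> matches Biology
  - enrollment 3 (Alice): course_id=NULL, no match -> kept with NULL
  - enrollment 4 (Mia): course_id=5 -> matches Discrete Math
  - enrollment 5 (Olivia): course_id=NULL, no match -> kept with NULL
  - enrollment 6 (Eve): course_id=6 -> matches Algebra
All 6 rows appear; 2 have NULL course.

SQL:
SELECT a.student, b.title AS course
FROM enrollments a
LEFT JOIN courses b ON a.course_id = b.id

Result:
student | course       
--------+--------------
Sam     | Calculus     
Beth    | Biology      
Alice   | NULL         
Mia     | Discrete Math
Olivia  | NULL         
Eve     | Algebra      


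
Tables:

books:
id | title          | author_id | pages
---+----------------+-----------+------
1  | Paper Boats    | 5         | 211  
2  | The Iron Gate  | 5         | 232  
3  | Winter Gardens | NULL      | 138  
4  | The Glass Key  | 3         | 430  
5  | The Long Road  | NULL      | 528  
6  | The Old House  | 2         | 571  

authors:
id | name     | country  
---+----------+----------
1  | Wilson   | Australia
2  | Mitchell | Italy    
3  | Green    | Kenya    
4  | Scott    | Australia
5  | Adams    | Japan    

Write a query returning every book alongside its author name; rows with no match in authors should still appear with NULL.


LEFT JOIN keeps every row from books (the left table); where author_id has no match in authors, the author columns become NULL. Walk through each book:
  - book 1 (Paper Boats): author_id=5 -> matches Adams
  - book 2 (The Iron Gate): author_id=5 -> matches Adams
  - book 3 (Winter Gardens): author_id=NULL, no match -> kept with NULL
  - book 4 (The Glass Key): author_id=3 -> matches Green
  - book 5 (The Long Road): author_id=NULL, no match -> kept with NULL
  - book 6 (The Old House): author_id=2 -> matches Mitchell
All 6 rows appear; 2 have NULL author.

SQL:
SELECT a.title, b.name AS author
FROM books a
LEFT JOIN authors b ON a.author_id = b.id

Result:
title          | author  
---------------+---------
Paper Boats    | Adams   
The Iron Gate  | Adams   
Winter Gardens | NULL    
The Glass Key  | Green   
The Long Road  | NULL    
The Old House  | Mitchell


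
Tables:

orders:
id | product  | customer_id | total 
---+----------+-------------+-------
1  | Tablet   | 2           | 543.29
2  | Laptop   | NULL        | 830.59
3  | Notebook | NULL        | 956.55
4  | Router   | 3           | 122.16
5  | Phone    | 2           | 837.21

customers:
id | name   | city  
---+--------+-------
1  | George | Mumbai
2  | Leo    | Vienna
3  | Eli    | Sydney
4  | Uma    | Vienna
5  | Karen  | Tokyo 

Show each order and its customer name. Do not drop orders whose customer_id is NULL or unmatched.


LEFT JOIN keeps every row from orders (the left table); where customer_id has no match in customers, the customer columns become NULL. Walk through each order:
  - order 1 (Tablet): customer_id=2 -> matches Leo
  - order 2 (Laptop): customer_id=NULL, no match -> kept with NULL
  - order 3 (Notebook): customer_id=NULL, no match -> kept with NULL
  - order 4 (Router): customer_id=3 -> matches Eli
  - order 5 (Phone): customer_id=2 -> matches Leo
All 5 rows appear; 2 have NULL customer.

SQL:
SELECT a.product, b.name AS customer
FROM orders a
LEFT JOIN customers b ON a.customer_id = b.id

Result:
product  | customer
---------+---------
Tablet   | Leo     
Laptop   | NULL    
Notebook | NULL    
Router   | Eli     
Phone    | Leo     


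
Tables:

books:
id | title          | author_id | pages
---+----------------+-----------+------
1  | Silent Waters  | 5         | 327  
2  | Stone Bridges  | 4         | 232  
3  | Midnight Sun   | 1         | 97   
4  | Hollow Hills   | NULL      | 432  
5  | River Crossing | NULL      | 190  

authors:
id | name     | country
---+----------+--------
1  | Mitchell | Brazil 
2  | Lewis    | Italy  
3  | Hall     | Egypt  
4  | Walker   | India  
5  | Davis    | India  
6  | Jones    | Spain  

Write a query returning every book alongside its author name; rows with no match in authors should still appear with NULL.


LEFT JOIN keeps every row from books (the left table); where author_id has no match in authors, the author columns become NULL. Walk through each book:
  - book 1 (Silent Waters): author_id=5 -> matches Davis
  - book 2 (Stone Bridges): author_id=4 -> matches Walker
  - book 3 (Midnight Sun): author_id=1 -> matches Mitchell
  - book 4 (Hollow Hills): author_id=NULL, no match -> kept with NULL
  - book 5 (River Crossing): author_id=NULL, no match -> kept with NULL
All 5 rows appear; 2 have NULL author.

SQL:
SELECT a.title, b.name AS author
FROM books a
LEFT JOIN authors b ON a.author_id = b.id

Result:
title          | author  
---------------+---------
Silent Waters  | Davis   
Stone Bridges  | Walker  
Midnight Sun   | Mitchell
Hollow Hills   | NULL    
River Crossing | NULL    


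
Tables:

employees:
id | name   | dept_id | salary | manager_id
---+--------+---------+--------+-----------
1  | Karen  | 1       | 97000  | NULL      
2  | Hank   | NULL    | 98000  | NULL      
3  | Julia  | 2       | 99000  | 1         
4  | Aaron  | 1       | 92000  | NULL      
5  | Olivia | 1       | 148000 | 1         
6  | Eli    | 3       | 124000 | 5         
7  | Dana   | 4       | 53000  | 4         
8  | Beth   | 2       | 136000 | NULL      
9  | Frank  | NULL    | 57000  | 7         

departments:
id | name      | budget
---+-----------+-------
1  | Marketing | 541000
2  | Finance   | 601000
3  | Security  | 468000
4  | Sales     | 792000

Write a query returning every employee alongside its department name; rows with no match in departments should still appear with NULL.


LEFT JOIN keeps every row from employees (the left table); where dept_id has no match in departments, the department columns become NULL. Walk through each employee:
  - employee 1 (Karen): dept_id=1 -> matches Marketing
  - employee 2 (Hank): dept_id=NULL, no match -> kept with NULL
  - employee 3 (Julia): dept_id=2 -> matches Finance
  - employee 4 (Aaron): dept_id=1 -> matches Marketing
  - employee 5 (Olivia): dept_id=1 -> matches Marketing
  - employee 6 (Eli): dept_id=3 -> matches Security
  - employee 7 (Dana): dept_id=4 -> matches Sales
  - employee 8 (Beth): dept_id=2 -> matches Finance
  - employee 9 (Frank): dept_id=NULL, no match -> kept with NULL
All 9 rows appear; 2 have NULL department.

SQL:
SELECT a.name, b.name AS department
FROM employees a
LEFT JOIN departments b ON a.dept_id = b.id

Result:
name   | department
-------+-----------
Karen  | Marketing 
Hank   | NULL      
Julia  | Finance   
Aaron  | Marketing 
Olivia | Marketing 
Eli    | Security  
Dana   | Sales     
Beth   | Finance   
Frank  | NULL      


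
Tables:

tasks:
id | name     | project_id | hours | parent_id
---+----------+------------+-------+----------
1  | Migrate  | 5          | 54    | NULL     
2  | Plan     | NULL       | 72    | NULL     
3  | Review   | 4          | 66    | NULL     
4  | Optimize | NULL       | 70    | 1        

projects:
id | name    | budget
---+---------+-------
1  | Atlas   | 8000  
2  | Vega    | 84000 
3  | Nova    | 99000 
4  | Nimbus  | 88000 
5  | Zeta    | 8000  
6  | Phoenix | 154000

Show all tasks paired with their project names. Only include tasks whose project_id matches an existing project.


INNER JOIN keeps only tasks rows whose project_id matches an id in projects. Walk through each task:
  - task 1 (Migrate): project_id=5 -> matches Zeta
  - task 2 (Plan): project_id=NULL, no match -> dropped
  - task 3 (Review): project_id=4 -> matches Nimbus
  - task 4 (Optimize): project_id=NULL, no match -> dropped
So 2 of 4 rows are dropped.

SQL:
SELECT a.name, b.name AS project
FROM tasks a
INNER JOIN projects b ON a.project_id = b.id

Result:
name    | project
--------+--------
Migrate | Zeta   
Review  | Nimbus 


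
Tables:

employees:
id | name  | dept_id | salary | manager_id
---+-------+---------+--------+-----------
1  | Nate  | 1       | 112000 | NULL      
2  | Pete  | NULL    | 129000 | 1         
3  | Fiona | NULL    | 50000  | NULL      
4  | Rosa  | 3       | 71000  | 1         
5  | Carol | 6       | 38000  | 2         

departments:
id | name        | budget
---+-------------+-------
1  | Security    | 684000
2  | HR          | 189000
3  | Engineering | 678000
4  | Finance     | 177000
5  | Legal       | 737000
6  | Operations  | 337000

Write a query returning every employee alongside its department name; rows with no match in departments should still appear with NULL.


LEFT JOIN keeps every row from employees (the left table); where dept_id has no match in departments, the department columns become NULL. Walk through each employee:
  - employee 1 (Nate): dept_id=1 -> matches Security
  - employee 2 (Pete): dept_id=NULL, no match -> kept with NULL
  - employee 3 (Fiona): dept_id=NULL, no match -> kept with NULL
  - employee 4 (Rosa): dept_id=3 -> matches Engineering
  - employee 5 (Carol): dept_id=6 -> matches Operations
All 5 rows appear; 2 have NULL department.

SQL:
SELECT a.name, b.name AS department
FROM employees a
LEFT JOIN departments b ON a.dept_id = b.id

Result:
name  | department 
------+------------
Nate  | Security   
Pete  | NULL       
Fiona | NULL       
Rosa  | Engineering
Carol | Operations 


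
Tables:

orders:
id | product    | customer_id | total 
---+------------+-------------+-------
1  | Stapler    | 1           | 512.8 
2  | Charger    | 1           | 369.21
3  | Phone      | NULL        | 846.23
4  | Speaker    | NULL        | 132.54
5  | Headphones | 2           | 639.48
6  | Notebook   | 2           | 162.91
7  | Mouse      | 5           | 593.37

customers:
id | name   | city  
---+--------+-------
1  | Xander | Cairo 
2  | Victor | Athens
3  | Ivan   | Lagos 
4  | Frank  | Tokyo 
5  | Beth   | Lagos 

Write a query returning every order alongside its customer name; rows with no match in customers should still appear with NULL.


LEFT JOIN keeps every row from orders (the left table); where customer_id has no match in customers, the customer columns become NULL. Walk through each order:
  - order 1 (Stapler): customer_id=1 -> matches Xander
  - order 2 (Charger): customer_id=1 -> matches Xander
  - order 3 (Phone): customer_id=NULL, no match -> kept with NULL
  - order 4 (Speaker): customer_id=NULL, no match -> kept with NULL
  - order 5 (Headphones): customer_id=2 -> matches Victor
  - order 6 (Notebook): customer_id=2 -> matches Victor
  - order 7 (Mouse): customer_id=5 -> matches Beth
All 7 rows appear; 2 have NULL customer.

SQL:
SELECT a.product, b.name AS customer
FROM orders a
LEFT JOIN customers b ON a.customer_id = b.id

Result:
product    | customer
-----------+---------
Stapler    | Xander  
Charger    | Xander  
Phone      | NULL    
Speaker    | NULL    
Headphones | Victor  
Notebook   | Victor  
Mouse      | Beth    


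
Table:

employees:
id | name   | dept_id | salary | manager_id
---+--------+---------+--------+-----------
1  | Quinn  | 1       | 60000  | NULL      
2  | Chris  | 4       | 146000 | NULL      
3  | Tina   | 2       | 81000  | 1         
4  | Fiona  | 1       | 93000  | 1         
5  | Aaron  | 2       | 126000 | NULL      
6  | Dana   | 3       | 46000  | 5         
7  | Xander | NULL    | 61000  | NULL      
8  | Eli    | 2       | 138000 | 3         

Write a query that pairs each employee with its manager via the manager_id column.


This is a self-join: employees is joined to a second copy of itself, matching each row's manager_id to another row's id. Use LEFT JOIN so rows with manager_id=NULL are kept.
  - employee 1 (Quinn): manager_id=NULL -> NULL
  - employee 2 (Chris): manager_id=NULL -> NULL
  - employee 3 (Tina): manager_id=1 -> Quinn
  - employee 4 (Fiona): manager_id=1 -> Quinn
  - employee 5 (Aaron): manager_id=NULL -> NULL
  - employee 6 (Dana): manager_id=5 -> Aaron
  - employee 7 (Xander): manager_id=NULL -> NULL
  - employee 8 (Eli): manager_id=3 -> Tina

SQL:
SELECT a.name AS item, b.name AS manager
FROM employees a
LEFT JOIN employees b ON a.manager_id = b.id

Result:
item   | manager
-------+--------
Quinn  | NULL   
Chris  | NULL   
Tina   | Quinn  
Fiona  | Quinn  
Aaron  | NULL   
Dana   | Aaron  
Xander | NULL   
Eli    | Tina   


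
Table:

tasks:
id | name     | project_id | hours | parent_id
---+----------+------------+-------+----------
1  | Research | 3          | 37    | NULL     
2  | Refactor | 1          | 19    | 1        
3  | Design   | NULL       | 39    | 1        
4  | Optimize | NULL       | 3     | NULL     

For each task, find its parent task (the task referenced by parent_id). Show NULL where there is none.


This is a self-join: tasks is joined to a second copy of itself, matching each row's parent_id to another row's id. Use LEFT JOIN so rows with parent_id=NULL are kept.
  - task 1 (Research): parent_id=NULL -> NULL
  - task 2 (Refactor): parent_id=1 -> Research
  - task 3 (Design): parent_id=1 -> Research
  - task 4 (Optimize): parent_id=NULL -> NULL

SQL:
SELECT a.name AS item, b.name AS parent
FROM tasks a
LEFT JOIN tasks b ON a.parent_id = b.id

Result:
item     | parent  
---------+---------
Research | NULL    
Refactor | Research
Design   | Research
Optimize | NULL    


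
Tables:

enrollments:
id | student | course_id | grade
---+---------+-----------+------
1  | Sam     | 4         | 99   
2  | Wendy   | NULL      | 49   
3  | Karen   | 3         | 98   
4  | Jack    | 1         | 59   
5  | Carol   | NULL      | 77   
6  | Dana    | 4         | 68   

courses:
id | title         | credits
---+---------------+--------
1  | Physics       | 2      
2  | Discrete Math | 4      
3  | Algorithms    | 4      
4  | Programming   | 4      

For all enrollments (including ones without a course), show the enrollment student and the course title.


LEFT JOIN keeps every row from enrollments (the left table); where course_id has no match in courses, the course columns become NULL. Walk through each enrollment:
  - enrollment 1 (Sam): course_id=4 -> matches Programming
  - enrollment 2 (Wendy): course_id=NULL, no match -> kept with NULL
  - enrollment 3 (Karen): course_id=3 -> matches Algorithms
  - enrollment 4 (Jack): course_id=1 -> matches Physics
  - enrollment 5 (Carol): course_id=NULL, no match -> kept with NULL
  - enrollment 6 (Dana): course_id=4 -> matches Programming
All 6 rows appear; 2 have NULL course.

SQL:
SELECT a.student, b.title AS course
FROM enrollments a
LEFT JOIN courses b ON a.course_id = b.id

Result:
student | course     
--------+------------
Sam     | Programming
Wendy   | NULL       
Karen   | Algorithms 
Jack    | Physics    
Carol   | NULL       
Dana    | Programming


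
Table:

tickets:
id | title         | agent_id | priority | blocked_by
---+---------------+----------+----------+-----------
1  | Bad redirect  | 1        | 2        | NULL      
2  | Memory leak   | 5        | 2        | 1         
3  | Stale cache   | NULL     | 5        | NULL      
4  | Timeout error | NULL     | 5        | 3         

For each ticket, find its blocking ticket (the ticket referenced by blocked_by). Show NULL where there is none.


This is a self-join: tickets is joined to a second copy of itself, matching each row's blocked_by to another row's id. Use LEFT JOIN so rows with blocked_by=NULL are kept.
  - ticket 1 (Bad redirect): blocked_by=NULL -> NULL
  - ticket 2 (Memory leak): blocked_by=1 -> Bad redirect
  - ticket 3 (Stale cache): blocked_by=NULL -> NULL
  - ticket 4 (Timeout error): blocked_by=3 -> Stale cache

SQL:
SELECT a.title AS item, b.title AS blocked_by
FROM tickets a
LEFT JOIN tickets b ON a.blocked_by = b.id

Result:
item          | blocked_by  
--------------+-------------
Bad redirect  | NULL        
Memory leak   | Bad redirect
Stale cache   | NULL        
Timeout error | Stale cache 


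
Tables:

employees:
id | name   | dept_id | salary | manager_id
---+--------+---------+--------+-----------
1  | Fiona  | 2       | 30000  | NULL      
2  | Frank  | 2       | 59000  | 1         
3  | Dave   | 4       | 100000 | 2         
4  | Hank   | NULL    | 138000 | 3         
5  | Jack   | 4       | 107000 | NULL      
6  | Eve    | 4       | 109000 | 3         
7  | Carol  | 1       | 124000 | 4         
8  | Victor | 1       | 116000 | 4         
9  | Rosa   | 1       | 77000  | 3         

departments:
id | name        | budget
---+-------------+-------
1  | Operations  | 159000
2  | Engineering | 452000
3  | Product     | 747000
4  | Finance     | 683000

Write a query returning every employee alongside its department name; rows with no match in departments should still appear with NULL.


LEFT JOIN keeps every row from employees (the left table); where dept_id has no match in departments, the department columns become NULL. Walk through each employee:
  - employee 1 (Fiona): dept_id=2 -> matches Engineering
  - employee 2 (Frank): dept_id=2 -> matches Engineering
  - employee 3 (Dave): dept_id=4 -> matches Finance
  - employee 4 (Hank): dept_id=NULL, no match -> kept with NULL
  - employee 5 (Jack): dept_id=4 -> matches Finance
  - employee 6 (Eve): dept_id=4 -> matches Finance
  - employee 7 (Carol): dept_id=1 -> matches Operations
  - employee 8 (Victor): dept_id=1 -> matches Operations
  - employee 9 (Rosa): dept_id=1 -> matches Operations
All 9 rows appear; 1 has NULL department.

SQL:
SELECT a.name, b.name AS department
FROM employees a
LEFT JOIN departments b ON a.dept_id = b.id

Result:
name   | department 
-------+------------
Fiona  | Engineering
Frank  | Engineering
Dave   | Finance    
Hank   | NULL       
Jack   | Finance    
Eve    | Finance    
Carol  | Operations 
Victor | Operations 
Rosa   | Operations 


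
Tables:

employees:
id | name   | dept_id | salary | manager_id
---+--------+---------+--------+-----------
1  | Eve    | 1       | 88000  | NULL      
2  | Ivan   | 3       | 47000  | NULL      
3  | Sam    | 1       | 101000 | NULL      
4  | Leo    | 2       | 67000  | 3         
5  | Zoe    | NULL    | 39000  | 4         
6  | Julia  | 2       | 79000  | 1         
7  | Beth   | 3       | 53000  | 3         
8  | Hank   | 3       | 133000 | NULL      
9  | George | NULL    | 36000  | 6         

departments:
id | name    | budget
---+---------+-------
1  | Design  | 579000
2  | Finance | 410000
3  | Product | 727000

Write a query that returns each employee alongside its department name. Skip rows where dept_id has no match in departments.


INNER JOIN keeps only employees rows whose dept_id matches an id in departments. Walk through each employee:
  - employee 1 (Eve): dept_id=1 -> matches Design
  - employee 2 (Ivan): dept_id=3 -> matches Product
  - employee 3 (Sam): dept_id=1 -> matches Design
  - employee 4 (Leo): dept_id=2 -> matches Finance
  - employee 5 (Zoe): dept_id=NULL, no match -> dropped
  - employee 6 (Julia): dept_id=2 -> matches Finance
  - employee 7 (Beth): dept_id=3 -> matches Product
  - employee 8 (Hank): dept_id=3 -> matches Product
  - employee 9 (George): dept_id=NULL, no match -> dropped
So 2 of 9 rows are dropped.

SQL:
SELECT a.name, b.name AS department
FROM employees a
INNER JOIN departments b ON a.dept_id = b.id

Result:
name  | department
------+-----------
Eve   | Design    
Ivan  | Product   
Sam   | Design    
Leo   | Finance   
Julia | Finance   
Beth  | Product   
Hank  | Product   


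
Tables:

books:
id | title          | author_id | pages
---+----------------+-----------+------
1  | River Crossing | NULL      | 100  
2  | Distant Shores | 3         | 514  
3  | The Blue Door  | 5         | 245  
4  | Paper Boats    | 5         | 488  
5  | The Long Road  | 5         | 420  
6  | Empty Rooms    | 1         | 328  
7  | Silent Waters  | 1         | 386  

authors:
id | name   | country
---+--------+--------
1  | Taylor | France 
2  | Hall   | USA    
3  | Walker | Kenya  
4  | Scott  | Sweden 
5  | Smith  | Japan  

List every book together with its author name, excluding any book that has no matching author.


INNER JOIN keeps only books rows whose author_id matches an id in authors. Walk through each book:
  - book 1 (River Crossing): author_id=NULL, no match -> dropped
  - book 2 (Distant Shores): author_id=3 -> matches Walker
  - book 3 (The Blue Door): author_id=5 -> matches Smith
  - book 4 (Paper Boats): author_id=5 -> matches Smith
  - book 5 (The Long Road): author_id=5 -> matches Smith
  - book 6 (Empty Rooms): author_id=1 -> matches Taylor
  - book 7 (Silent Waters): author_id=1 -> matches Taylor
So 1 of 7 rows is dropped.

SQL:
SELECT a.title, b.name AS author
FROM books a
INNER JOIN authors b ON a.author_id = b.id

Result:
title          | author
---------------+-------
Distant Shores | Walker
The Blue Door  | Smith 
Paper Boats    | Smith 
The Long Road  | Smith 
Empty Rooms    | Taylor
Silent Waters  | Taylor


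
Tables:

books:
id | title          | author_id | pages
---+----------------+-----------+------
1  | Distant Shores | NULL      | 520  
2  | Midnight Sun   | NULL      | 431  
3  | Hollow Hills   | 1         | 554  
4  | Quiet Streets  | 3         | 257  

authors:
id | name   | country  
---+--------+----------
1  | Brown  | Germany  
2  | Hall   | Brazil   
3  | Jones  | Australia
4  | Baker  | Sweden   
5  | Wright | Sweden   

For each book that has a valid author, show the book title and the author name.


INNER JOIN keeps only books rows whose author_id matches an id in authors. Walk through each book:
  - book 1 (Distant Shores): author_id=NULL, no match -> dropped
  - book 2 (Midnight Sun): author_id=NULL, no match -> dropped
  - book 3 (Hollow Hills): author_id=1 -> matches Brown
  - book 4 (Quiet Streets): author_id=3 -> matches Jones
So 2 of 4 rows are dropped.

SQL:
SELECT a.title, b.name AS author
FROM books a
INNER JOIN authors b ON a.author_id = b.id

Result:
title         | author
--------------+-------
Hollow Hills  | Brown 
Quiet Streets | Jones 


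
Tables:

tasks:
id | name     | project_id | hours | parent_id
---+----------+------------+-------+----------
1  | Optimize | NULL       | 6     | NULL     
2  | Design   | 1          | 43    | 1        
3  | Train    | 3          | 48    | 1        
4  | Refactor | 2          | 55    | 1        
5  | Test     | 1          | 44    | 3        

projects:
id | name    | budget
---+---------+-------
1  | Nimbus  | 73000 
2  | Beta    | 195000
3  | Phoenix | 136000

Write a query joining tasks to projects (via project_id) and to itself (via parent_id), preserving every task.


Two LEFT JOINs from the same base table tasks: one to projects via project_id, one to tasks itself via parent_id. Both are LEFT so every task is preserved.
Match against projects:
  - task 1 (Optimize): project_id=NULL, no match -> kept with NULL
  - task 2 (Design): project_id=1 -> matches Nimbus
  - task 3 (Train): project_id=3 -> matches Phoenix
  - task 4 (Refactor): project_id=2 -> matches Beta
  - task 5 (Test): project_id=1 -> matches Nimbus
Match against tasks (self):
  - task 1 (Optimize): parent_id=NULL -> NULL
  - task 2 (Design): parent_id=1 -> Optimize
  - task 3 (Train): parent_id=1 -> Optimize
  - task 4 (Refactor): parent_id=1 -> Optimize
  - task 5 (Test): parent_id=3 -> Train

SQL:
SELECT a.name, b.name AS project, c.name AS parent
FROM tasks a
LEFT JOIN projects b ON a.project_id = b.id
LEFT JOIN tasks c ON a.parent_id = c.id

Result:
name     | project | parent  
---------+---------+---------
Optimize | NULL    | NULL    
Design   | Nimbus  | Optimize
Train    | Phoenix | Optimize
Refactor | Beta    | Optimize
Test     | Nimbus  | Train   


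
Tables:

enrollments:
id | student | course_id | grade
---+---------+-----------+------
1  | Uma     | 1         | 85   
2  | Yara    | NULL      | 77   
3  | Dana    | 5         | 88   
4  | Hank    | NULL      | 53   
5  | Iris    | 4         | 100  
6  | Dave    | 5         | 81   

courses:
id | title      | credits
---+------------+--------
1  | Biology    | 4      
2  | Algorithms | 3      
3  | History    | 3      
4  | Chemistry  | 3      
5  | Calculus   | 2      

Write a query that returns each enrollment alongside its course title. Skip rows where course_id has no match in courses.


INNER JOIN keeps only enrollments rows whose course_id matches an id in courses. Walk through each enrollment:
  - enrollment 1 (Uma): course_id=1 -> matches Biology
  - enrollment 2 (Yara): course_id=NULL, no match -> dropped
  - enrollment 3 (Dana): course_id=5 -> matches Calculus
  - enrollment 4 (Hank): course_id=NULL, no match -> dropped
  - enrollment 5 (Iris): course_id=4 -> matches Chemistry
  - enrollment 6 (Dave): course_id=5 -> matches Calculus
So 2 of 6 rows are dropped.

SQL:
SELECT a.student, b.title AS course
FROM enrollments a
INNER JOIN courses b ON a.course_id = b.id

Result:
student | course   
--------+----------
Uma     | Biology  
Dana    | Calculus 
Iris    | Chemistry
Dave    | Calculus 


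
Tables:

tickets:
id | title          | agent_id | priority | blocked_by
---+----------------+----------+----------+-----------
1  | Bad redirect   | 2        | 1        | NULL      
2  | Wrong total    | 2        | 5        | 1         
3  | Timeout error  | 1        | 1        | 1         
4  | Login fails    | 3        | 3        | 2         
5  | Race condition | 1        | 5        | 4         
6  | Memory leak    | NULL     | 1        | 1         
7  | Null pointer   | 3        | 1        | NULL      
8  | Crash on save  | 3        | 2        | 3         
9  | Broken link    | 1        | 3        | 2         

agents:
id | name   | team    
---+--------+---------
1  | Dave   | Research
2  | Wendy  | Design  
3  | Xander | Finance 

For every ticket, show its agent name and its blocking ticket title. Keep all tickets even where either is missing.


Two LEFT JOINs from the same base table tickets: one to agents via agent_id, one to tickets itself via blocked_by. Both are LEFT so every ticket is preserved.
Match against agents:
  - ticket 1 (Bad redirect): agent_id=2 -> matches Wendy
  - ticket 2 (Wrong total): agent_id=2 -> matches Wendy
  - ticket 3 (Timeout error): agent_id=1 -> matches Dave
  - ticket 4 (Login fails): agent_id=3 -> matches Xander
  - ticket 5 (Race condition): agent_id=1 -> matches Dave
  - ticket 6 (Memory leak): agent_id=NULL, no match -> kept with NULL
  - ticket 7 (Null pointer): agent_id=3 -> matches Xander
  - ticket 8 (Crash on save): agent_id=3 -> matches Xander
  - ticket 9 (Broken link): agent_id=1 -> matches Dave
Match against tickets (self):
  - ticket 1 (Bad redirect): blocked_by=NULL -> NULL
  - ticket 2 (Wrong total): blocked_by=1 -> Bad redirect
  - ticket 3 (Timeout error): blocked_by=1 -> Bad redirect
  - ticket 4 (Login fails): blocked_by=2 -> Wrong total
  - ticket 5 (Race condition): blocked_by=4 -> Login fails
  - ticket 6 (Memory leak): blocked_by=1 -> Bad redirect
  - ticket 7 (Null pointer): blocked_by=NULL -> NULL
  - ticket 8 (Crash on save): blocked_by=3 -> Timeout error
  - ticket 9 (Broken link): blocked_by=2 -> Wrong total

SQL:
SELECT a.title, b.name AS agent, c.title AS blocked_by
FROM tickets a
LEFT JOIN agents b ON a.agent_id = b.id
LEFT JOIN tickets c ON a.blocked_by = c.id

Result:
title          | agent  | blocked_by   
---------------+--------+--------------
Bad redirect   | Wendy  | NULL         
Wrong total    | Wendy  | Bad redirect 
Timeout error  | Dave   | Bad redirect 
Login fails    | Xander | Wrong total  
Race condition | Dave   | Login fails  
Memory leak    | NULL   | Bad redirect 
Null pointer   | Xander | NULL         
Crash on save  | Xander | Timeout error
Broken link    | Dave   | Wrong total  


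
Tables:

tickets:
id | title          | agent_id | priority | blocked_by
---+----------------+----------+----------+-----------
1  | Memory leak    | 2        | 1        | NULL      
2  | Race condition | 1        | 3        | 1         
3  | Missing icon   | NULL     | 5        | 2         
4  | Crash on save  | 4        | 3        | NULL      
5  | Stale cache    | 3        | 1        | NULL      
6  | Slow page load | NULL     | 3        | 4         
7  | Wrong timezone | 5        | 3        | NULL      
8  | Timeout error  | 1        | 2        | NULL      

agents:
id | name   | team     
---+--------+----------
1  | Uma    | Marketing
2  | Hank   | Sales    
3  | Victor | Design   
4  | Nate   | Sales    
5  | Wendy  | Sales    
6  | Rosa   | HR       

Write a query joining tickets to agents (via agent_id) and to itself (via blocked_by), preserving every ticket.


Two LEFT JOINs from the same base table tickets: one to agents via agent_id, one to tickets itself via blocked_by. Both are LEFT so every ticket is preserved.
Match against agents:
  - ticket 1 (Memory leak): agent_id=2 -> matches Hank
  - ticket 2 (Race condition): agent_id=1 -> matches Uma
  - ticket 3 (Missing icon): agent_id=NULL, no match -> kept with NULL
  - ticket 4 (Crash on save): agent_id=4 -> matches Nate
  - ticket 5 (Stale cache): agent_id=3 -> matches Victor
  - ticket 6 (Slow page load): agent_id=NULL, no match -> kept with NULL
  - ticket 7 (Wrong timezone): agent_id=5 -> matches Wendy
  - ticket 8 (Timeout error): agent_id=1 -> matches Uma
Match against tickets (self):
  - ticket 1 (Memory leak): blocked_by=NULL -> NULL
  - ticket 2 (Race condition): blocked_by=1 -> Memory leak
  - ticket 3 (Missing icon): blocked_by=2 -> Race condition
  - ticket 4 (Crash on save): blocked_by=NULL -> NULL
  - ticket 5 (Stale cache): blocked_by=NULL -> NULL
  - ticket 6 (Slow page load): blocked_by=4 -> Crash on save
  - ticket 7 (Wrong timezone): blocked_by=NULL -> NULL
  - ticket 8 (Timeout error): blocked_by=NULL -> NULL

SQL:
SELECT a.title, b.name AS agent, c.title AS blocked_by
FROM tickets a
LEFT JOIN agents b ON a.agent_id = b.id
LEFT JOIN tickets c ON a.blocked_by = c.id

Result:
title          | agent  | blocked_by    
---------------+--------+---------------
Memory leak    | Hank   | NULL          
Race condition | Uma    | Memory leak   
Missing icon   | NULL   | Race condition
Crash on save  | Nate   | NULL          
Stale cache    | Victor | NULL          
Slow page load | NULL   | Crash on save 
Wrong timezone | Wendy  | NULL          
Timeout error  | Uma    | NULL          


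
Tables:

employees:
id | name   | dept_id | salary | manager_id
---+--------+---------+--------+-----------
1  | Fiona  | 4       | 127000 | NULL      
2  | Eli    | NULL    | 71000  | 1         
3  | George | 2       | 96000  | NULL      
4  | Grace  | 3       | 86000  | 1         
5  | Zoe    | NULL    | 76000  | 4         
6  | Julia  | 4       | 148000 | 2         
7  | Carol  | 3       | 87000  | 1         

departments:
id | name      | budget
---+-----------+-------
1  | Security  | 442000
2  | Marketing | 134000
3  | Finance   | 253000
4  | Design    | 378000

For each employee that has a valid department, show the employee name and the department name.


INNER JOIN keeps only employees rows whose dept_id matches an id in departments. Walk through each employee:
  - employee 1 (Fiona): dept_id=4 -> matches Design
  - employee 2 (Eli): dept_id=NULL, no match -> dropped
  - employee 3 (George): dept_id=2 -> matches Marketing
  - employee 4 (Grace): dept_id=3 -> matches Finance
  - employee 5 (Zoe): dept_id=NULL, no match -> dropped
  - employee 6 (Julia): dept_id=4 -> matches Design
  - employee 7 (Carol): dept_id=3 -> matches Finance
So 2 of 7 rows are dropped.

SQL:
SELECT a.name, b.name AS department
FROM employees a
INNER JOIN departments b ON a.dept_id = b.id

Result:
name   | department
-------+-----------
Fiona  | Design    
George | Marketing 
Grace  | Finance   
Julia  | Design    
Carol  | Finance   
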